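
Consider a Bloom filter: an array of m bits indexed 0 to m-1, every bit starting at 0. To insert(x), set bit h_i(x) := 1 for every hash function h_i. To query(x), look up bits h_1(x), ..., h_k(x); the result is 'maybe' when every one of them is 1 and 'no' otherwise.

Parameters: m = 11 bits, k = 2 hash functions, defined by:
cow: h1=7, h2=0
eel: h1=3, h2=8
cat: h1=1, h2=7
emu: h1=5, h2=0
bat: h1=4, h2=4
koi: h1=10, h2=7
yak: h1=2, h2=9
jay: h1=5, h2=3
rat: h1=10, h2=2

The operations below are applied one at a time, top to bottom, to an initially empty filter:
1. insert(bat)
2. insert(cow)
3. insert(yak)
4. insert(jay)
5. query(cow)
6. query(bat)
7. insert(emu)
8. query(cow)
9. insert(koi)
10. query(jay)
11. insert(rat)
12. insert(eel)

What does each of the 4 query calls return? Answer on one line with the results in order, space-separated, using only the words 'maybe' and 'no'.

Answer: maybe maybe maybe maybe

Derivation:
Start: bits=00000000000
Op 1: insert bat -> sets bits 4 -> bits=00001000000
Op 2: insert cow -> sets bits 0 7 -> bits=10001001000
Op 3: insert yak -> sets bits 2 9 -> bits=10101001010
Op 4: insert jay -> sets bits 3 5 -> bits=10111101010
Op 5: query cow -> checks bit0=1, bit7=1 (all 1) -> maybe
Op 6: query bat -> checks bit4=1 (all 1) -> maybe
Op 7: insert emu -> sets bits 0 5 -> bits=10111101010
Op 8: query cow -> checks bit0=1, bit7=1 (all 1) -> maybe
Op 9: insert koi -> sets bits 7 10 -> bits=10111101011
Op 10: query jay -> checks bit3=1, bit5=1 (all 1) -> maybe
Op 11: insert rat -> sets bits 2 10 -> bits=10111101011
Op 12: insert eel -> sets bits 3 8 -> bits=10111101111
Query results in order: maybe maybe maybe maybe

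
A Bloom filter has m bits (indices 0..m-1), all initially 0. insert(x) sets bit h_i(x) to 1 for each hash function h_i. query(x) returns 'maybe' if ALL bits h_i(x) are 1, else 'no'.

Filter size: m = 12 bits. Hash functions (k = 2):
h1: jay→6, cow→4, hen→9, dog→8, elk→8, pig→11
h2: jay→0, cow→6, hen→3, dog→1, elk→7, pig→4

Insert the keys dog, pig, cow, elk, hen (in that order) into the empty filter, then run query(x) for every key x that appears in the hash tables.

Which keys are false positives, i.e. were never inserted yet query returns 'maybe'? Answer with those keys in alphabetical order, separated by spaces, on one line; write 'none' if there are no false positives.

Start: bits=000000000000
After insert 'dog': sets bits 1 8 -> bits=010000001000
After insert 'pig': sets bits 4 11 -> bits=010010001001
After insert 'cow': sets bits 4 6 -> bits=010010101001
After insert 'elk': sets bits 7 8 -> bits=010010111001
After insert 'hen': sets bits 3 9 -> bits=010110111101
Not inserted: jay — query each against bits=010110111101:
query jay: checks bit0=0, bit6=1 (has a 0) -> no => not a false positive
False positives (alphabetical): none

Answer: none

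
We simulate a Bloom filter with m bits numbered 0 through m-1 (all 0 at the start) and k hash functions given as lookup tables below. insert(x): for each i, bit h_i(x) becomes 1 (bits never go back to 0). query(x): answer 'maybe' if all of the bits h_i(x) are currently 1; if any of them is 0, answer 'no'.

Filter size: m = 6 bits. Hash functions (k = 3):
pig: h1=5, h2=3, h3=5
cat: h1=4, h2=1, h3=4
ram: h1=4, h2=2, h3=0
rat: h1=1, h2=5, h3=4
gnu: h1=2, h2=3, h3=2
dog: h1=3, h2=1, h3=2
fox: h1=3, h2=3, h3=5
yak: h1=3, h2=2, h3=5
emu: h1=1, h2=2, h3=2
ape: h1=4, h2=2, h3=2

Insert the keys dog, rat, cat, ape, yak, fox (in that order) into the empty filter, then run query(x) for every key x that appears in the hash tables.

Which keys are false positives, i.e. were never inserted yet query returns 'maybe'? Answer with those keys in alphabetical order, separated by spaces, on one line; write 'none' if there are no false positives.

Answer: emu gnu pig

Derivation:
Start: bits=000000
After insert 'dog': sets bits 1 2 3 -> bits=011100
After insert 'rat': sets bits 1 4 5 -> bits=011111
After insert 'cat': sets bits 1 4 -> bits=011111
After insert 'ape': sets bits 2 4 -> bits=011111
After insert 'yak': sets bits 2 3 5 -> bits=011111
After insert 'fox': sets bits 3 5 -> bits=011111
Not inserted: emu gnu pig ram — query each against bits=011111:
query emu: checks bit1=1, bit2=1 (all 1) -> maybe => FALSE POSITIVE
query gnu: checks bit2=1, bit3=1 (all 1) -> maybe => FALSE POSITIVE
query pig: checks bit3=1, bit5=1 (all 1) -> maybe => FALSE POSITIVE
query ram: checks bit0=0, bit2=1, bit4=1 (has a 0) -> no => not a false positive
False positives (alphabetical): emu gnu pig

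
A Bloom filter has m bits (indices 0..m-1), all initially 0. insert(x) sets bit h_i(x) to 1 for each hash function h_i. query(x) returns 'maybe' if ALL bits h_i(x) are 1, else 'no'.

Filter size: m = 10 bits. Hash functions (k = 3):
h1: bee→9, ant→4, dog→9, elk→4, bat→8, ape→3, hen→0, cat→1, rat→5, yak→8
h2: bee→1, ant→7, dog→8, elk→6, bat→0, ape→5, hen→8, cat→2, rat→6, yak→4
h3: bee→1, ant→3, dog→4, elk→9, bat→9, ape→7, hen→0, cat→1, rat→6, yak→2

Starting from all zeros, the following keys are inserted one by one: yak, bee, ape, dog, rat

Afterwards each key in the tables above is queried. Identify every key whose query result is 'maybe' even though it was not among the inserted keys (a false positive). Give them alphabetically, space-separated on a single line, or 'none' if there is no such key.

Answer: ant cat elk

Derivation:
Start: bits=0000000000
After insert 'yak': sets bits 2 4 8 -> bits=0010100010
After insert 'bee': sets bits 1 9 -> bits=0110100011
After insert 'ape': sets bits 3 5 7 -> bits=0111110111
After insert 'dog': sets bits 4 8 9 -> bits=0111110111
After insert 'rat': sets bits 5 6 -> bits=0111111111
Not inserted: ant bat cat elk hen — query each against bits=0111111111:
query ant: checks bit3=1, bit4=1, bit7=1 (all 1) -> maybe => FALSE POSITIVE
query bat: checks bit0=0, bit8=1, bit9=1 (has a 0) -> no => not a false positive
query cat: checks bit1=1, bit2=1 (all 1) -> maybe => FALSE POSITIVE
query elk: checks bit4=1, bit6=1, bit9=1 (all 1) -> maybe => FALSE POSITIVE
query hen: checks bit0=0, bit8=1 (has a 0) -> no => not a false positive
False positives (alphabetical): ant cat elk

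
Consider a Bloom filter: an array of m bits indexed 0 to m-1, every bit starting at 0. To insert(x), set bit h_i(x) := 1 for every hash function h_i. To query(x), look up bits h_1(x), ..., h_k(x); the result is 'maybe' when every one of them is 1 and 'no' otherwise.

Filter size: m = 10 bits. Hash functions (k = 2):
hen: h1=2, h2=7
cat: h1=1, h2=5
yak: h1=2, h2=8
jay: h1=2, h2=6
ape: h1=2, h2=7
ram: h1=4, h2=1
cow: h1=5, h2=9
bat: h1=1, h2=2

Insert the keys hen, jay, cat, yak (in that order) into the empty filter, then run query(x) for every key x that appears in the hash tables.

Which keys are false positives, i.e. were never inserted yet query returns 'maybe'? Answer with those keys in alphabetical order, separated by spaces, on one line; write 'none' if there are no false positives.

Start: bits=0000000000
After insert 'hen': sets bits 2 7 -> bits=0010000100
After insert 'jay': sets bits 2 6 -> bits=0010001100
After insert 'cat': sets bits 1 5 -> bits=0110011100
After insert 'yak': sets bits 2 8 -> bits=0110011110
Not inserted: ape bat cow ram — query each against bits=0110011110:
query ape: checks bit2=1, bit7=1 (all 1) -> maybe => FALSE POSITIVE
query bat: checks bit1=1, bit2=1 (all 1) -> maybe => FALSE POSITIVE
query cow: checks bit5=1, bit9=0 (has a 0) -> no => not a false positive
query ram: checks bit1=1, bit4=0 (has a 0) -> no => not a false positive
False positives (alphabetical): ape bat

Answer: ape bat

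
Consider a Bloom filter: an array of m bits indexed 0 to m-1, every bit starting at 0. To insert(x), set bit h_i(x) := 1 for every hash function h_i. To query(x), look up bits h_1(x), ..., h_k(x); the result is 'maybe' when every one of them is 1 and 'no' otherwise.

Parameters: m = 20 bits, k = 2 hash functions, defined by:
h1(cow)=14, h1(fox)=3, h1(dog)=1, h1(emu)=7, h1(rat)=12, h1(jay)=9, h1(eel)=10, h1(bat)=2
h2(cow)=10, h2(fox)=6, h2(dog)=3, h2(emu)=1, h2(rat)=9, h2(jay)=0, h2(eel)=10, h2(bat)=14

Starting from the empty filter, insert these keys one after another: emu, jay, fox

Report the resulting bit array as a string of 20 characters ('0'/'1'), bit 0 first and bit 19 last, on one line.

Answer: 11010011010000000000

Derivation:
Start: bits=00000000000000000000
After insert 'emu': sets bits 1 7 -> bits=01000001000000000000
After insert 'jay': sets bits 0 9 -> bits=11000001010000000000
After insert 'fox': sets bits 3 6 -> bits=11010011010000000000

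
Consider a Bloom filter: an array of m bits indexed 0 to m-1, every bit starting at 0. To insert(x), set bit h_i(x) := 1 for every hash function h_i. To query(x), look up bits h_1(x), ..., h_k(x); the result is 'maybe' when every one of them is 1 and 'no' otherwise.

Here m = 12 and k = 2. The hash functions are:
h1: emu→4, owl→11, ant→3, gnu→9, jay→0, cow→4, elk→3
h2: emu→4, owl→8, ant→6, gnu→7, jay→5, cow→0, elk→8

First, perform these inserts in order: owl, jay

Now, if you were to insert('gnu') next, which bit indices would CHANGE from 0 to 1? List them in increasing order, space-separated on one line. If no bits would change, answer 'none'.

Start: bits=000000000000
After insert 'owl': sets bits 8 11 -> bits=000000001001
After insert 'jay': sets bits 0 5 -> bits=100001001001
insert 'gnu' would touch bits 7 9; currently bit7=0, bit9=0
Bits that are 0 among those (would change 0->1): 7 9

Answer: 7 9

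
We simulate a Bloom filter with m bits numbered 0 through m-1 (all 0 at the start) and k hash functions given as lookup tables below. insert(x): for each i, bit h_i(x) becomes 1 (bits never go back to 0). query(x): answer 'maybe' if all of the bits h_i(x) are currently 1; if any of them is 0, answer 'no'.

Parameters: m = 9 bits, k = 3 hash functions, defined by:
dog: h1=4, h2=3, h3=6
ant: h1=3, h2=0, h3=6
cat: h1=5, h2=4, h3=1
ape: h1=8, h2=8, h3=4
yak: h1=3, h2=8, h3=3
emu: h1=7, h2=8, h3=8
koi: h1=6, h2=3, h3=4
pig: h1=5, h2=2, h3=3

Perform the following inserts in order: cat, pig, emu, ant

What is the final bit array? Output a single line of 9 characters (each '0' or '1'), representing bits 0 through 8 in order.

Answer: 111111111

Derivation:
Start: bits=000000000
After insert 'cat': sets bits 1 4 5 -> bits=010011000
After insert 'pig': sets bits 2 3 5 -> bits=011111000
After insert 'emu': sets bits 7 8 -> bits=011111011
After insert 'ant': sets bits 0 3 6 -> bits=111111111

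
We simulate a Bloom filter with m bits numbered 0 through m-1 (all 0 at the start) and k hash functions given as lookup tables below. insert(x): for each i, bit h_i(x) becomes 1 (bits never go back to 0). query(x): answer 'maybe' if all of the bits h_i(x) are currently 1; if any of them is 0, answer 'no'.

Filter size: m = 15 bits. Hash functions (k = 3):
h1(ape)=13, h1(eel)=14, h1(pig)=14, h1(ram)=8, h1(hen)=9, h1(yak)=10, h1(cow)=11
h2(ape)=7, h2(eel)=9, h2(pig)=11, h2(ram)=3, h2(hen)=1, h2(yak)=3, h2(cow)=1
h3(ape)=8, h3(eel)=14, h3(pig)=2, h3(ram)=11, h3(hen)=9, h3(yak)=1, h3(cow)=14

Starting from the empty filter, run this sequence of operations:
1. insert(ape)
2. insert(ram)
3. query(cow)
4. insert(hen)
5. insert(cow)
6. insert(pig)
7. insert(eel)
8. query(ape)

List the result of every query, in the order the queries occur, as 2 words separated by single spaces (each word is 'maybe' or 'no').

Start: bits=000000000000000
Op 1: insert ape -> sets bits 7 8 13 -> bits=000000011000010
Op 2: insert ram -> sets bits 3 8 11 -> bits=000100011001010
Op 3: query cow -> checks bit1=0, bit11=1, bit14=0 (has a 0) -> no
Op 4: insert hen -> sets bits 1 9 -> bits=010100011101010
Op 5: insert cow -> sets bits 1 11 14 -> bits=010100011101011
Op 6: insert pig -> sets bits 2 11 14 -> bits=011100011101011
Op 7: insert eel -> sets bits 9 14 -> bits=011100011101011
Op 8: query ape -> checks bit7=1, bit8=1, bit13=1 (all 1) -> maybe
Query results in order: no maybe

Answer: no maybe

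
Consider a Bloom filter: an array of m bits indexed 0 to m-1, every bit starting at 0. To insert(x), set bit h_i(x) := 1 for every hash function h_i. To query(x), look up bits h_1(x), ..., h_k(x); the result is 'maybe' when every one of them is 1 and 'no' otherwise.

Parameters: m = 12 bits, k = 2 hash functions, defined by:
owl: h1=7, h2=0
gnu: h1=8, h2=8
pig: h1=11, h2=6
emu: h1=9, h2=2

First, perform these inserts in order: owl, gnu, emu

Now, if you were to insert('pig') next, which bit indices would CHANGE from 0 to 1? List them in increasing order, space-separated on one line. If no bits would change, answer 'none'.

Answer: 6 11

Derivation:
Start: bits=000000000000
After insert 'owl': sets bits 0 7 -> bits=100000010000
After insert 'gnu': sets bits 8 -> bits=100000011000
After insert 'emu': sets bits 2 9 -> bits=101000011100
insert 'pig' would touch bits 6 11; currently bit6=0, bit11=0
Bits that are 0 among those (would change 0->1): 6 11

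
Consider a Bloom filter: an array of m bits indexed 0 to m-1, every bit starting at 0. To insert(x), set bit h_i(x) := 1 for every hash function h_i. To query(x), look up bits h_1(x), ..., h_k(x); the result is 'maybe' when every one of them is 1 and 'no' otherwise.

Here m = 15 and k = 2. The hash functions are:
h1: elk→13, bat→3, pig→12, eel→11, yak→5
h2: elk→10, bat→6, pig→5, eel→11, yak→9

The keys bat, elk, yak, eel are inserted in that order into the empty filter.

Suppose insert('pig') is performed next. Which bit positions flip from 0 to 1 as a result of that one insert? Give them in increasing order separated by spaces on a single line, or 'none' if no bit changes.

Start: bits=000000000000000
After insert 'bat': sets bits 3 6 -> bits=000100100000000
After insert 'elk': sets bits 10 13 -> bits=000100100010010
After insert 'yak': sets bits 5 9 -> bits=000101100110010
After insert 'eel': sets bits 11 -> bits=000101100111010
insert 'pig' would touch bits 5 12; currently bit5=1, bit12=0
Bits that are 0 among those (would change 0->1): 12

Answer: 12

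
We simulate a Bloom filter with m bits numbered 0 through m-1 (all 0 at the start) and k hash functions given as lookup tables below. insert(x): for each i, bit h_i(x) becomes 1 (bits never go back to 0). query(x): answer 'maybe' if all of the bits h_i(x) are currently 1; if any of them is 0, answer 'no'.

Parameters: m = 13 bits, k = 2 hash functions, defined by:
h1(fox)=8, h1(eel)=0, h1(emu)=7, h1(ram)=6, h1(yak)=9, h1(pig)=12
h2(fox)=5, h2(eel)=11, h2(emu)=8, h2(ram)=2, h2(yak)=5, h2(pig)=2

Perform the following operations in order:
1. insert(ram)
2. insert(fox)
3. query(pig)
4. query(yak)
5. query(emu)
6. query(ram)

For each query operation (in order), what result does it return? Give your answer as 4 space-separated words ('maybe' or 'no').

Answer: no no no maybe

Derivation:
Start: bits=0000000000000
Op 1: insert ram -> sets bits 2 6 -> bits=0010001000000
Op 2: insert fox -> sets bits 5 8 -> bits=0010011010000
Op 3: query pig -> checks bit2=1, bit12=0 (has a 0) -> no
Op 4: query yak -> checks bit5=1, bit9=0 (has a 0) -> no
Op 5: query emu -> checks bit7=0, bit8=1 (has a 0) -> no
Op 6: query ram -> checks bit2=1, bit6=1 (all 1) -> maybe
Query results in order: no no no maybe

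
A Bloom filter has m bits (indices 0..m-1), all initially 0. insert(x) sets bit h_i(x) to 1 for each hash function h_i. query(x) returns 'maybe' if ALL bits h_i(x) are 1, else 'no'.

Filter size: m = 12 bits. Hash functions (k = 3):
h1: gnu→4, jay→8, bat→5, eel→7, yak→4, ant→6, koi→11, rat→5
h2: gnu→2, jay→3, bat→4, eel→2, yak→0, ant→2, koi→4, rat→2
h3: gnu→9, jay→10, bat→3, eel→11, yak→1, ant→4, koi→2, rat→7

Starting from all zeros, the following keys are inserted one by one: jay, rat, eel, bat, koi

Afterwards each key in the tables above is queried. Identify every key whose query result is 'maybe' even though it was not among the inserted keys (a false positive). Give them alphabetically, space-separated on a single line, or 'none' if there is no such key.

Answer: none

Derivation:
Start: bits=000000000000
After insert 'jay': sets bits 3 8 10 -> bits=000100001010
After insert 'rat': sets bits 2 5 7 -> bits=001101011010
After insert 'eel': sets bits 2 7 11 -> bits=001101011011
After insert 'bat': sets bits 3 4 5 -> bits=001111011011
After insert 'koi': sets bits 2 4 11 -> bits=001111011011
Not inserted: ant gnu yak — query each against bits=001111011011:
query ant: checks bit2=1, bit4=1, bit6=0 (has a 0) -> no => not a false positive
query gnu: checks bit2=1, bit4=1, bit9=0 (has a 0) -> no => not a false positive
query yak: checks bit0=0, bit1=0, bit4=1 (has a 0) -> no => not a false positive
False positives (alphabetical): none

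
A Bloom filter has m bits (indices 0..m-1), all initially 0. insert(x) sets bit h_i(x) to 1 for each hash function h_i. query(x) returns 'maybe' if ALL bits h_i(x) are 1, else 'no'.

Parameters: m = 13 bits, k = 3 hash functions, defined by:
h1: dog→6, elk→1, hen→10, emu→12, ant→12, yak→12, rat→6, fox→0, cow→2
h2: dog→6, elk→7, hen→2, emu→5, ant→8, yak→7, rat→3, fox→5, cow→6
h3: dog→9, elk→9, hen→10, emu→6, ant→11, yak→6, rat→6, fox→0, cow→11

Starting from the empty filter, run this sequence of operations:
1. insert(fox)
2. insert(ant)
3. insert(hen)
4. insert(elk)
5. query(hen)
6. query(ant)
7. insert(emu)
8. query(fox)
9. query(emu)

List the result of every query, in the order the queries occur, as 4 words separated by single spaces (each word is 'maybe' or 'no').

Answer: maybe maybe maybe maybe

Derivation:
Start: bits=0000000000000
Op 1: insert fox -> sets bits 0 5 -> bits=1000010000000
Op 2: insert ant -> sets bits 8 11 12 -> bits=1000010010011
Op 3: insert hen -> sets bits 2 10 -> bits=1010010010111
Op 4: insert elk -> sets bits 1 7 9 -> bits=1110010111111
Op 5: query hen -> checks bit2=1, bit10=1 (all 1) -> maybe
Op 6: query ant -> checks bit8=1, bit11=1, bit12=1 (all 1) -> maybe
Op 7: insert emu -> sets bits 5 6 12 -> bits=1110011111111
Op 8: query fox -> checks bit0=1, bit5=1 (all 1) -> maybe
Op 9: query emu -> checks bit5=1, bit6=1, bit12=1 (all 1) -> maybe
Query results in order: maybe maybe maybe maybe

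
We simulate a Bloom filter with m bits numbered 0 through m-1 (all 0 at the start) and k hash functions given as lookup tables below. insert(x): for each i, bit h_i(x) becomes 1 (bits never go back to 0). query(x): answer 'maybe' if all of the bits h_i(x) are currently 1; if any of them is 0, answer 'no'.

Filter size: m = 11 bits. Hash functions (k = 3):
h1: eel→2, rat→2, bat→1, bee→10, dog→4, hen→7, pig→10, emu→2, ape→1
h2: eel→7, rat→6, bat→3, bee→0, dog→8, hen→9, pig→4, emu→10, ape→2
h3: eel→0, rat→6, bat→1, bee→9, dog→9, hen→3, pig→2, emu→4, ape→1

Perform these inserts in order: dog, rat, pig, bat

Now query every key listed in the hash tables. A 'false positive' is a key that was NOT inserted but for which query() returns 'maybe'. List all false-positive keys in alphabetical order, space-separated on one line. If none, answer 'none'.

Start: bits=00000000000
After insert 'dog': sets bits 4 8 9 -> bits=00001000110
After insert 'rat': sets bits 2 6 -> bits=00101010110
After insert 'pig': sets bits 2 4 10 -> bits=00101010111
After insert 'bat': sets bits 1 3 -> bits=01111010111
Not inserted: ape bee eel emu hen — query each against bits=01111010111:
query ape: checks bit1=1, bit2=1 (all 1) -> maybe => FALSE POSITIVE
query bee: checks bit0=0, bit9=1, bit10=1 (has a 0) -> no => not a false positive
query eel: checks bit0=0, bit2=1, bit7=0 (has a 0) -> no => not a false positive
query emu: checks bit2=1, bit4=1, bit10=1 (all 1) -> maybe => FALSE POSITIVE
query hen: checks bit3=1, bit7=0, bit9=1 (has a 0) -> no => not a false positive
False positives (alphabetical): ape emu

Answer: ape emu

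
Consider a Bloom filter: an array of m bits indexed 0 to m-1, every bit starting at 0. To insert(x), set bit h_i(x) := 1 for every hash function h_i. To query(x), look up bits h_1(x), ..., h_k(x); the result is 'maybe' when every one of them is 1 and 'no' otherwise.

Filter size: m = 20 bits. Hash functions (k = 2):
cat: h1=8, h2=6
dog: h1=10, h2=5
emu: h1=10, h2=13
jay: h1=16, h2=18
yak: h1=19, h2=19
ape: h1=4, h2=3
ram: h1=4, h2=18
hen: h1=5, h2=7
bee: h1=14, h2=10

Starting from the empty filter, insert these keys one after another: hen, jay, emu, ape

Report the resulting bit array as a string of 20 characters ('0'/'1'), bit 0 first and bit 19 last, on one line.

Start: bits=00000000000000000000
After insert 'hen': sets bits 5 7 -> bits=00000101000000000000
After insert 'jay': sets bits 16 18 -> bits=00000101000000001010
After insert 'emu': sets bits 10 13 -> bits=00000101001001001010
After insert 'ape': sets bits 3 4 -> bits=00011101001001001010

Answer: 00011101001001001010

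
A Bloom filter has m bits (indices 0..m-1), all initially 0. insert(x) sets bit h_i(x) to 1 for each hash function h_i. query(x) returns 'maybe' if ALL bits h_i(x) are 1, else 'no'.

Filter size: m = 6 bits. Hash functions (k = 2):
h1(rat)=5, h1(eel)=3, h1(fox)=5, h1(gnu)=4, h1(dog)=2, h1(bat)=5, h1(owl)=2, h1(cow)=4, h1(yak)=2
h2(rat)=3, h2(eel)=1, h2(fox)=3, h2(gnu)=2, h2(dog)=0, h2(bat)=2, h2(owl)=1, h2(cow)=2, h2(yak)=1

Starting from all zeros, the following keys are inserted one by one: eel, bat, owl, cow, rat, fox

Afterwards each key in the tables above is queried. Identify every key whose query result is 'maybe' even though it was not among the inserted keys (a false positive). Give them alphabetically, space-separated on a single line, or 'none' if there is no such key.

Start: bits=000000
After insert 'eel': sets bits 1 3 -> bits=010100
After insert 'bat': sets bits 2 5 -> bits=011101
After insert 'owl': sets bits 1 2 -> bits=011101
After insert 'cow': sets bits 2 4 -> bits=011111
After insert 'rat': sets bits 3 5 -> bits=011111
After insert 'fox': sets bits 3 5 -> bits=011111
Not inserted: dog gnu yak — query each against bits=011111:
query dog: checks bit0=0, bit2=1 (has a 0) -> no => not a false positive
query gnu: checks bit2=1, bit4=1 (all 1) -> maybe => FALSE POSITIVE
query yak: checks bit1=1, bit2=1 (all 1) -> maybe => FALSE POSITIVE
False positives (alphabetical): gnu yak

Answer: gnu yak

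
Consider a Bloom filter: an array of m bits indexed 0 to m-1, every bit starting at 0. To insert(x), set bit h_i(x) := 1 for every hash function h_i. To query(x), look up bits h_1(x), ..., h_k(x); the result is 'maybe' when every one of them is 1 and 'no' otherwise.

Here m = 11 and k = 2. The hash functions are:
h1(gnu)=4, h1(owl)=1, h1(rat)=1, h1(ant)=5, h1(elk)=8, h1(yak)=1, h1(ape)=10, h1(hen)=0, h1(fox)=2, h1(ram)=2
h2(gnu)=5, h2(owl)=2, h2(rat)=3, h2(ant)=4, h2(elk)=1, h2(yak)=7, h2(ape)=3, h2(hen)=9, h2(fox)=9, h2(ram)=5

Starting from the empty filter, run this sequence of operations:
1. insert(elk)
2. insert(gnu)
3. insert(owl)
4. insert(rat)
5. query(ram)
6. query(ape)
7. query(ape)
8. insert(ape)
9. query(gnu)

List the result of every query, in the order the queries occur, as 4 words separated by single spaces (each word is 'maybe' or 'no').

Answer: maybe no no maybe

Derivation:
Start: bits=00000000000
Op 1: insert elk -> sets bits 1 8 -> bits=01000000100
Op 2: insert gnu -> sets bits 4 5 -> bits=01001100100
Op 3: insert owl -> sets bits 1 2 -> bits=01101100100
Op 4: insert rat -> sets bits 1 3 -> bits=01111100100
Op 5: query ram -> checks bit2=1, bit5=1 (all 1) -> maybe
Op 6: query ape -> checks bit3=1, bit10=0 (has a 0) -> no
Op 7: query ape -> checks bit3=1, bit10=0 (has a 0) -> no
Op 8: insert ape -> sets bits 3 10 -> bits=01111100101
Op 9: query gnu -> checks bit4=1, bit5=1 (all 1) -> maybe
Query results in order: maybe no no maybe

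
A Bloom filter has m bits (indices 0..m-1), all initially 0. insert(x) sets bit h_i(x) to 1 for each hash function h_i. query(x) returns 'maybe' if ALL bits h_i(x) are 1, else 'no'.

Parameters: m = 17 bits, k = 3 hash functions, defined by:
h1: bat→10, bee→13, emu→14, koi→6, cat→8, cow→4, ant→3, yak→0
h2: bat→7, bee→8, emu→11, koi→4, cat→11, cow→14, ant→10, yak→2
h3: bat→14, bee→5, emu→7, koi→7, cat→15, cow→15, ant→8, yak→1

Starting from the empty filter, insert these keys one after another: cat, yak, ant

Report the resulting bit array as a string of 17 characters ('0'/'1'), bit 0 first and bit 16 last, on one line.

Answer: 11110000101100010

Derivation:
Start: bits=00000000000000000
After insert 'cat': sets bits 8 11 15 -> bits=00000000100100010
After insert 'yak': sets bits 0 1 2 -> bits=11100000100100010
After insert 'ant': sets bits 3 8 10 -> bits=11110000101100010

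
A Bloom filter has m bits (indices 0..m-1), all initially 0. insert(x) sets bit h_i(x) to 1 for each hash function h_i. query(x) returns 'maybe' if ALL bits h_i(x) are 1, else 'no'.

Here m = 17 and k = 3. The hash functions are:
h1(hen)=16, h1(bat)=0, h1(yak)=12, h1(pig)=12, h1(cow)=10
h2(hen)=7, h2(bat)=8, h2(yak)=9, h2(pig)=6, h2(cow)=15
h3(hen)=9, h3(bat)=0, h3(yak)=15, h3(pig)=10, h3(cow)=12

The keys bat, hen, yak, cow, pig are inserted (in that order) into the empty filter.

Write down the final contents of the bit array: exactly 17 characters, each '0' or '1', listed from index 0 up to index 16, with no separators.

Start: bits=00000000000000000
After insert 'bat': sets bits 0 8 -> bits=10000000100000000
After insert 'hen': sets bits 7 9 16 -> bits=10000001110000001
After insert 'yak': sets bits 9 12 15 -> bits=10000001110010011
After insert 'cow': sets bits 10 12 15 -> bits=10000001111010011
After insert 'pig': sets bits 6 10 12 -> bits=10000011111010011

Answer: 10000011111010011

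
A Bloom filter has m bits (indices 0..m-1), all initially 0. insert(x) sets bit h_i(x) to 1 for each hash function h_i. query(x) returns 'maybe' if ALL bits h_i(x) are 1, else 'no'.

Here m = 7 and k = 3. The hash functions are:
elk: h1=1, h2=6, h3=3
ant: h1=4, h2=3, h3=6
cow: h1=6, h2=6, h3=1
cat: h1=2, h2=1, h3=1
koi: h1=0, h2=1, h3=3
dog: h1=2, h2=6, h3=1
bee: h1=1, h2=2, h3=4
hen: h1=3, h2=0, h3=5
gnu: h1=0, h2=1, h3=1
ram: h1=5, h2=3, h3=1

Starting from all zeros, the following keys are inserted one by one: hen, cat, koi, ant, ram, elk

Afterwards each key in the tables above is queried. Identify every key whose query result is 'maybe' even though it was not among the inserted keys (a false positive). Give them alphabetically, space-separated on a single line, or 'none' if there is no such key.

Start: bits=0000000
After insert 'hen': sets bits 0 3 5 -> bits=1001010
After insert 'cat': sets bits 1 2 -> bits=1111010
After insert 'koi': sets bits 0 1 3 -> bits=1111010
After insert 'ant': sets bits 3 4 6 -> bits=1111111
After insert 'ram': sets bits 1 3 5 -> bits=1111111
After insert 'elk': sets bits 1 3 6 -> bits=1111111
Not inserted: bee cow dog gnu — query each against bits=1111111:
query bee: checks bit1=1, bit2=1, bit4=1 (all 1) -> maybe => FALSE POSITIVE
query cow: checks bit1=1, bit6=1 (all 1) -> maybe => FALSE POSITIVE
query dog: checks bit1=1, bit2=1, bit6=1 (all 1) -> maybe => FALSE POSITIVE
query gnu: checks bit0=1, bit1=1 (all 1) -> maybe => FALSE POSITIVE
False positives (alphabetical): bee cow dog gnu

Answer: bee cow dog gnu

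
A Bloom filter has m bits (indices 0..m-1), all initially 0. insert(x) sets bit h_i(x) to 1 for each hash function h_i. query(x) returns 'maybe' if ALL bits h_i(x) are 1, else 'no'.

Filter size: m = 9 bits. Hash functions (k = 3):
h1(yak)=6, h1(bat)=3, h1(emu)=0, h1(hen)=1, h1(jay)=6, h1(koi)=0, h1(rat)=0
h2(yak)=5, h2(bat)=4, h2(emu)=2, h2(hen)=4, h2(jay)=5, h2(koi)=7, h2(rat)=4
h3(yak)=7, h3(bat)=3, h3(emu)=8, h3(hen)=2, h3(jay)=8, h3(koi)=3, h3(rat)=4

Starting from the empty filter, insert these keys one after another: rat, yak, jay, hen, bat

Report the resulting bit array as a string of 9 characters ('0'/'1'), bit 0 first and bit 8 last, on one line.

Start: bits=000000000
After insert 'rat': sets bits 0 4 -> bits=100010000
After insert 'yak': sets bits 5 6 7 -> bits=100011110
After insert 'jay': sets bits 5 6 8 -> bits=100011111
After insert 'hen': sets bits 1 2 4 -> bits=111011111
After insert 'bat': sets bits 3 4 -> bits=111111111

Answer: 111111111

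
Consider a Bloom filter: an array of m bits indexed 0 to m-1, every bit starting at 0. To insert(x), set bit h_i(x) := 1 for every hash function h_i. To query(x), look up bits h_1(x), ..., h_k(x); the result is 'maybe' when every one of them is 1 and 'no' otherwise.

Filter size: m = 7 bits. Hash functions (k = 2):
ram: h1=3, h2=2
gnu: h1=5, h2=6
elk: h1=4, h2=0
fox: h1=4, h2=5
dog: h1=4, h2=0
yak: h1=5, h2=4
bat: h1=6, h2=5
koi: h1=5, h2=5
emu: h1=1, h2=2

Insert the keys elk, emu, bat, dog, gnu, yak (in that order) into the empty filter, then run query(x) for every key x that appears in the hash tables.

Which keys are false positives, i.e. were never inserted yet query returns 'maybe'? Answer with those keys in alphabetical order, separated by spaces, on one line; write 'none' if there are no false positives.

Start: bits=0000000
After insert 'elk': sets bits 0 4 -> bits=1000100
After insert 'emu': sets bits 1 2 -> bits=1110100
After insert 'bat': sets bits 5 6 -> bits=1110111
After insert 'dog': sets bits 0 4 -> bits=1110111
After insert 'gnu': sets bits 5 6 -> bits=1110111
After insert 'yak': sets bits 4 5 -> bits=1110111
Not inserted: fox koi ram — query each against bits=1110111:
query fox: checks bit4=1, bit5=1 (all 1) -> maybe => FALSE POSITIVE
query koi: checks bit5=1 (all 1) -> maybe => FALSE POSITIVE
query ram: checks bit2=1, bit3=0 (has a 0) -> no => not a false positive
False positives (alphabetical): fox koi

Answer: fox koi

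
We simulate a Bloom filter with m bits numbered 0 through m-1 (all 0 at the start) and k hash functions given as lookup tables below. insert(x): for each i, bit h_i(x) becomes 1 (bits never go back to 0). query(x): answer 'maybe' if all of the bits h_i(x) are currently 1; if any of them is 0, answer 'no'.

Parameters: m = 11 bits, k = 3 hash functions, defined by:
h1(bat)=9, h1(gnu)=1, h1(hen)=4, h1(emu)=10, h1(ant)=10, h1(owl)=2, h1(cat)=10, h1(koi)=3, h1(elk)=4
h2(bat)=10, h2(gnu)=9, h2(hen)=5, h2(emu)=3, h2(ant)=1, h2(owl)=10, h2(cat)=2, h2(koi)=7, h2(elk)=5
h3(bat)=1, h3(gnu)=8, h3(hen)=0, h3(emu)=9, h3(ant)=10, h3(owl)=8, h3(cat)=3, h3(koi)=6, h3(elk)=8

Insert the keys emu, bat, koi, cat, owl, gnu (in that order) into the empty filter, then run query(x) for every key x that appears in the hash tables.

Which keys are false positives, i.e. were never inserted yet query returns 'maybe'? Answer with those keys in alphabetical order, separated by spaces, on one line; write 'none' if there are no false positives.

Start: bits=00000000000
After insert 'emu': sets bits 3 9 10 -> bits=00010000011
After insert 'bat': sets bits 1 9 10 -> bits=01010000011
After insert 'koi': sets bits 3 6 7 -> bits=01010011011
After insert 'cat': sets bits 2 3 10 -> bits=01110011011
After insert 'owl': sets bits 2 8 10 -> bits=01110011111
After insert 'gnu': sets bits 1 8 9 -> bits=01110011111
Not inserted: ant elk hen — query each against bits=01110011111:
query ant: checks bit1=1, bit10=1 (all 1) -> maybe => FALSE POSITIVE
query elk: checks bit4=0, bit5=0, bit8=1 (has a 0) -> no => not a false positive
query hen: checks bit0=0, bit4=0, bit5=0 (has a 0) -> no => not a false positive
False positives (alphabetical): ant

Answer: ant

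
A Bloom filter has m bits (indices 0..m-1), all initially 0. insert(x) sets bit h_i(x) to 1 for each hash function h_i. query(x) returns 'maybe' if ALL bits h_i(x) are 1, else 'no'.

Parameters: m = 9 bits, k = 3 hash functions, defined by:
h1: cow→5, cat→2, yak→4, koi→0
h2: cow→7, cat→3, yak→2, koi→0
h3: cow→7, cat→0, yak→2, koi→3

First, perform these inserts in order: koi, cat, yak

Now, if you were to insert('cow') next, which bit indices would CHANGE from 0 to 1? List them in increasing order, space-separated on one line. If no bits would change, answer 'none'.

Start: bits=000000000
After insert 'koi': sets bits 0 3 -> bits=100100000
After insert 'cat': sets bits 0 2 3 -> bits=101100000
After insert 'yak': sets bits 2 4 -> bits=101110000
insert 'cow' would touch bits 5 7; currently bit5=0, bit7=0
Bits that are 0 among those (would change 0->1): 5 7

Answer: 5 7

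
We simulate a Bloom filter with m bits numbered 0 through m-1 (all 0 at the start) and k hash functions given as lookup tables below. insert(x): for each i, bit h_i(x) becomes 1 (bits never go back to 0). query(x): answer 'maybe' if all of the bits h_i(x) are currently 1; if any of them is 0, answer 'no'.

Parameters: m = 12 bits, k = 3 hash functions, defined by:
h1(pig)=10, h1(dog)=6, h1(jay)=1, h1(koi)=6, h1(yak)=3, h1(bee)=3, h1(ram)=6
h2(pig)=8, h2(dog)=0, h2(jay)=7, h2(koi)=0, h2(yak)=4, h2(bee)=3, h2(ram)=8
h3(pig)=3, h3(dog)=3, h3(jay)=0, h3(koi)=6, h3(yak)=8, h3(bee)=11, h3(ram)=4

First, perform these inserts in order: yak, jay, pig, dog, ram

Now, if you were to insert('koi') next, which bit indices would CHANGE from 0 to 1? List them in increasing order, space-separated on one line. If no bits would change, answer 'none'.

Answer: none

Derivation:
Start: bits=000000000000
After insert 'yak': sets bits 3 4 8 -> bits=000110001000
After insert 'jay': sets bits 0 1 7 -> bits=110110011000
After insert 'pig': sets bits 3 8 10 -> bits=110110011010
After insert 'dog': sets bits 0 3 6 -> bits=110110111010
After insert 'ram': sets bits 4 6 8 -> bits=110110111010
insert 'koi' would touch bits 0 6; currently bit0=1, bit6=1
Bits that are 0 among those (would change 0->1): none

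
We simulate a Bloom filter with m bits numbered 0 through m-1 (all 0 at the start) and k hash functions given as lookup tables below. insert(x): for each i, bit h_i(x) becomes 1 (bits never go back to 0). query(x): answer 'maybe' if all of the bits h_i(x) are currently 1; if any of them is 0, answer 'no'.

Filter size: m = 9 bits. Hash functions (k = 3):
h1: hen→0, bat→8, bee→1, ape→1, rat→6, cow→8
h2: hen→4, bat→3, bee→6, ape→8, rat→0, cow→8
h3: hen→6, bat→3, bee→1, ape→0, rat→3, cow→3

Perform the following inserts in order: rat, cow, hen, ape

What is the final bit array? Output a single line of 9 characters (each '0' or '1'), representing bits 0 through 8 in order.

Start: bits=000000000
After insert 'rat': sets bits 0 3 6 -> bits=100100100
After insert 'cow': sets bits 3 8 -> bits=100100101
After insert 'hen': sets bits 0 4 6 -> bits=100110101
After insert 'ape': sets bits 0 1 8 -> bits=110110101

Answer: 110110101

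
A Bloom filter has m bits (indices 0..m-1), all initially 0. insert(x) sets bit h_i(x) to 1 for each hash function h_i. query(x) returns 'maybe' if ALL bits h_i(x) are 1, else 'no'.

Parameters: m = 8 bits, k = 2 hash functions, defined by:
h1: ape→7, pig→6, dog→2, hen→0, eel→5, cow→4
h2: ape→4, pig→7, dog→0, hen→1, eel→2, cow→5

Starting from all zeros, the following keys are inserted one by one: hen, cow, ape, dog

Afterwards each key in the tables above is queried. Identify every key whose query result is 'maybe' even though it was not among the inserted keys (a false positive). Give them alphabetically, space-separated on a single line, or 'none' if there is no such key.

Start: bits=00000000
After insert 'hen': sets bits 0 1 -> bits=11000000
After insert 'cow': sets bits 4 5 -> bits=11001100
After insert 'ape': sets bits 4 7 -> bits=11001101
After insert 'dog': sets bits 0 2 -> bits=11101101
Not inserted: eel pig — query each against bits=11101101:
query eel: checks bit2=1, bit5=1 (all 1) -> maybe => FALSE POSITIVE
query pig: checks bit6=0, bit7=1 (has a 0) -> no => not a false positive
False positives (alphabetical): eel

Answer: eel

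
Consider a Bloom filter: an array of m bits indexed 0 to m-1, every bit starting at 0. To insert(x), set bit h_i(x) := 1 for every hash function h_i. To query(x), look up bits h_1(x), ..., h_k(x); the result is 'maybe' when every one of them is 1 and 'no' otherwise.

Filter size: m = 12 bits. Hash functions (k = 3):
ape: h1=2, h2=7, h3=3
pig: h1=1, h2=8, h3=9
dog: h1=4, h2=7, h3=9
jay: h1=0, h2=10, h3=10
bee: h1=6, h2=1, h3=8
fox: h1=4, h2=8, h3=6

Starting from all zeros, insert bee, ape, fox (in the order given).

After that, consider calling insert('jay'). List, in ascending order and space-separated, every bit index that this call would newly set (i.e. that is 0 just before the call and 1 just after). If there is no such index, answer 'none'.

Answer: 0 10

Derivation:
Start: bits=000000000000
After insert 'bee': sets bits 1 6 8 -> bits=010000101000
After insert 'ape': sets bits 2 3 7 -> bits=011100111000
After insert 'fox': sets bits 4 6 8 -> bits=011110111000
insert 'jay' would touch bits 0 10; currently bit0=0, bit10=0
Bits that are 0 among those (would change 0->1): 0 10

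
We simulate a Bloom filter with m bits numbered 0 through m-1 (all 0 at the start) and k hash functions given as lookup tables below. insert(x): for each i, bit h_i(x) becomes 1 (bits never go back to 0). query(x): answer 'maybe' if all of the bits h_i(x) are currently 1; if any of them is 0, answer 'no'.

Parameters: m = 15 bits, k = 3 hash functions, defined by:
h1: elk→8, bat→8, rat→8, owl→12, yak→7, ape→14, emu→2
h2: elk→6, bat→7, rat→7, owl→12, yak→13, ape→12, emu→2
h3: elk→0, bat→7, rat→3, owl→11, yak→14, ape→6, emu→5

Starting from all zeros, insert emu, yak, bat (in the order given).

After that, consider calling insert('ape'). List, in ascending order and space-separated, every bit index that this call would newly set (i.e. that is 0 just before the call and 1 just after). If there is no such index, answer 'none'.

Answer: 6 12

Derivation:
Start: bits=000000000000000
After insert 'emu': sets bits 2 5 -> bits=001001000000000
After insert 'yak': sets bits 7 13 14 -> bits=001001010000011
After insert 'bat': sets bits 7 8 -> bits=001001011000011
insert 'ape' would touch bits 6 12 14; currently bit6=0, bit12=0, bit14=1
Bits that are 0 among those (would change 0->1): 6 12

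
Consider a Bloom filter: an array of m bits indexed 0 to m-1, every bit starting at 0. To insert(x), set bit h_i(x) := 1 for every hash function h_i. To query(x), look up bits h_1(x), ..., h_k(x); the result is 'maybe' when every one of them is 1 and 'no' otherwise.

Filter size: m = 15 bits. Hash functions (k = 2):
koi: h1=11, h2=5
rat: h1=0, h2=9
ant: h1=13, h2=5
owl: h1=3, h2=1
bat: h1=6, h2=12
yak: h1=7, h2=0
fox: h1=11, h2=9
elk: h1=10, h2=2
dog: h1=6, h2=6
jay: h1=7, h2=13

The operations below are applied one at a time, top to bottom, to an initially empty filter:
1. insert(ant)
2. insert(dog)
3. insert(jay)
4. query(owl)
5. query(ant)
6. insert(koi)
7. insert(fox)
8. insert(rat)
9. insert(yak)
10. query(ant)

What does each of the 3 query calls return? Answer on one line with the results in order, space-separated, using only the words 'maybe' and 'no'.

Answer: no maybe maybe

Derivation:
Start: bits=000000000000000
Op 1: insert ant -> sets bits 5 13 -> bits=000001000000010
Op 2: insert dog -> sets bits 6 -> bits=000001100000010
Op 3: insert jay -> sets bits 7 13 -> bits=000001110000010
Op 4: query owl -> checks bit1=0, bit3=0 (has a 0) -> no
Op 5: query ant -> checks bit5=1, bit13=1 (all 1) -> maybe
Op 6: insert koi -> sets bits 5 11 -> bits=000001110001010
Op 7: insert fox -> sets bits 9 11 -> bits=000001110101010
Op 8: insert rat -> sets bits 0 9 -> bits=100001110101010
Op 9: insert yak -> sets bits 0 7 -> bits=100001110101010
Op 10: query ant -> checks bit5=1, bit13=1 (all 1) -> maybe
Query results in order: no maybe maybe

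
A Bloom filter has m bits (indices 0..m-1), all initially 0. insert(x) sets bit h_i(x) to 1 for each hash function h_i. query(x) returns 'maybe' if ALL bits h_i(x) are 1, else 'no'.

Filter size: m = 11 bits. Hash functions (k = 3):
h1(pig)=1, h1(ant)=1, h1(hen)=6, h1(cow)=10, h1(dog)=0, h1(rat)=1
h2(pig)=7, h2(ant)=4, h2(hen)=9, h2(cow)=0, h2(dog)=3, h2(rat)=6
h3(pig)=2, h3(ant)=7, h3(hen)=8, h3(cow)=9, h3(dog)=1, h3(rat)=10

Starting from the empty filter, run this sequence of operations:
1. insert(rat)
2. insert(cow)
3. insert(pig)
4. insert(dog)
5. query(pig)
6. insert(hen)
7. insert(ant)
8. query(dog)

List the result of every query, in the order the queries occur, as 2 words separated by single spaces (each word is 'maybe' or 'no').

Answer: maybe maybe

Derivation:
Start: bits=00000000000
Op 1: insert rat -> sets bits 1 6 10 -> bits=01000010001
Op 2: insert cow -> sets bits 0 9 10 -> bits=11000010011
Op 3: insert pig -> sets bits 1 2 7 -> bits=11100011011
Op 4: insert dog -> sets bits 0 1 3 -> bits=11110011011
Op 5: query pig -> checks bit1=1, bit2=1, bit7=1 (all 1) -> maybe
Op 6: insert hen -> sets bits 6 8 9 -> bits=11110011111
Op 7: insert ant -> sets bits 1 4 7 -> bits=11111011111
Op 8: query dog -> checks bit0=1, bit1=1, bit3=1 (all 1) -> maybe
Query results in order: maybe maybe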